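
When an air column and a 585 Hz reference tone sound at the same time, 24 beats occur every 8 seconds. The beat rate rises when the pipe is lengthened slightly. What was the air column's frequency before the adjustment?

Beat frequency = 24/8 = 3 Hz.
|f − 585| = 3, so the air column was at either 582 Hz or 588 Hz.
A longer pipe has a lower fundamental; the adjustment lowers the air column's frequency.
The beat rate rose, so the adjustment moved the air column further from 585 Hz — it was already below the reference.

582 Hz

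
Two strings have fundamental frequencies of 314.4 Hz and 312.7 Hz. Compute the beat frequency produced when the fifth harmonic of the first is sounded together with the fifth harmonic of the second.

8.5 Hz

Fifth harmonic of the first: 5·314.4 = 1572.0 Hz.
Fifth harmonic of the second: 5·312.7 = 1563.5 Hz.
f_beat = |1572.0 − 1563.5| = 8.5 Hz.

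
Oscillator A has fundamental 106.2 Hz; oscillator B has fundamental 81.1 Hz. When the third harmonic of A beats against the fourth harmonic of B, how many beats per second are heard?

Third harmonic of the first: 3·106.2 = 318.6 Hz.
Fourth harmonic of the second: 4·81.1 = 324.4 Hz.
f_beat = |318.6 − 324.4| = 5.8 Hz.

5.8 Hz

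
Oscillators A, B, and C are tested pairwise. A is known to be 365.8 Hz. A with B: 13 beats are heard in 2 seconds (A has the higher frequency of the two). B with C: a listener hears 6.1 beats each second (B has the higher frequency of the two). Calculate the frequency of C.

353.2 Hz

A–B: Beat frequency = 13/2 = 6.5 Hz.
B is below A, so f_B = 365.8 − 6.5 = 359.3 Hz.
C is below B, so f_C = 359.3 − 6.1 = 353.2 Hz.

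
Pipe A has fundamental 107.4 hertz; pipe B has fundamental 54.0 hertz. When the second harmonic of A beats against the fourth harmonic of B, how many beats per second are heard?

Second harmonic of the first: 2·107.4 = 214.8 Hz.
Fourth harmonic of the second: 4·54.0 = 216.0 Hz.
f_beat = |214.8 − 216.0| = 1.2 Hz.

1.2 Hz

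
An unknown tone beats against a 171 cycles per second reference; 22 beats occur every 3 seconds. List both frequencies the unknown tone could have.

163.6667 Hz or 178.3333 Hz

Beat frequency = 22/3 = 7.3333 Hz.
|f − 171| = 7.3333, so f = 171 ± 7.3333.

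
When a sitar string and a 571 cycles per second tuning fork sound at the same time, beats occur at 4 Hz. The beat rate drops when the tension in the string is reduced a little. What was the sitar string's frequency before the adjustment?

|f − 571| = 4, so the sitar string was at either 567 Hz or 575 Hz.
Lower tension means lower frequency; the adjustment lowers the sitar string's frequency.
The beat rate fell, so the adjustment moved the sitar string toward 571 Hz — it must have started above the reference.

575 Hz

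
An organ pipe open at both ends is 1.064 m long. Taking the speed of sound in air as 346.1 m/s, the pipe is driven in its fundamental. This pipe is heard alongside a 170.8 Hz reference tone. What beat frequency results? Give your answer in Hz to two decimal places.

Open pipe: f_n = n·v/(2L) = 1·346.1/(2·1.064) = 162.6410 Hz.
f_beat = |162.6410 − 170.8| = 8.16 Hz.

8.16 Hz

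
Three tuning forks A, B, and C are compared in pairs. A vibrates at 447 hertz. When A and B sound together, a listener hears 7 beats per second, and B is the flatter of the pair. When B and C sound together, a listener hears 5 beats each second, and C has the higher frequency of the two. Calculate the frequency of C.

445 Hz

B is below A, so f_B = 447 − 7 = 440 Hz.
C is above B, so f_C = 440 + 5 = 445 Hz.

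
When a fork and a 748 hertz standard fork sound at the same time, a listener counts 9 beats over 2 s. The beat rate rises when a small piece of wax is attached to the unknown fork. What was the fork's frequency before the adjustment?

743.5 Hz

Beat frequency = 9/2 = 4.5 Hz.
|f − 748| = 4.5, so the fork was at either 743.5 Hz or 752.5 Hz.
Loading a fork with wax lowers its frequency; the adjustment lowers the fork's frequency.
The beat rate rose, so the adjustment moved the fork further from 748 Hz — it was already below the reference.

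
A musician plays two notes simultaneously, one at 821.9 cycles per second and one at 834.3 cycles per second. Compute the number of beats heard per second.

12.4 Hz

The beat frequency equals the magnitude of the frequency difference.
|821.9 − 834.3| = 12.4 Hz.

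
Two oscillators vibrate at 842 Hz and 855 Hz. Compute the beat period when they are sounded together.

f_beat = |842 − 855| = 13 Hz.
Beat period T = 1 / f_beat = 1 / 13 s.

0.077 s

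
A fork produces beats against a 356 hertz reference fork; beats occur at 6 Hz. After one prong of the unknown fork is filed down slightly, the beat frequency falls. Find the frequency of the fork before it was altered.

350 Hz

|f − 356| = 6, so the fork was at either 350 Hz or 362 Hz.
Filing a prong removes mass and raises the fork's frequency; the adjustment raises the fork's frequency.
The beat rate fell, so the adjustment moved the fork toward 356 Hz — it must have started below the reference.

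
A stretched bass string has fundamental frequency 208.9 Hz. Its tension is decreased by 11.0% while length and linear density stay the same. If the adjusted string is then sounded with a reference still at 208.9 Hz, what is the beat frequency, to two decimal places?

11.82 Hz

For a string, f ∝ √T, so the new frequency is 208.9·√0.890 = 197.0759 Hz.
f_beat = |197.0759 − 208.9| = 11.82 Hz.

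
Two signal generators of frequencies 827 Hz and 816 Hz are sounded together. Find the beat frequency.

f_beat = |f₁ − f₂|.
|827 − 816| = 11 Hz.

11 Hz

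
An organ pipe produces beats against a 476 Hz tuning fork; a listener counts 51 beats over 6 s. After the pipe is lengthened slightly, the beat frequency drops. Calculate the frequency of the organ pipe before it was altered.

Beat frequency = 51/6 = 8.5 Hz.
|f − 476| = 8.5, so the organ pipe was at either 467.5 Hz or 484.5 Hz.
A longer pipe has a lower fundamental; the adjustment lowers the organ pipe's frequency.
The beat rate fell, so the adjustment moved the organ pipe toward 476 Hz — it must have started above the reference.

484.5 Hz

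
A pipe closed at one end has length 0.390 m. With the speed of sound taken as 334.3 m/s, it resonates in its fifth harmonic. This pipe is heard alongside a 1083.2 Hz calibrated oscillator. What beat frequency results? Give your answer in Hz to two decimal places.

Closed pipe (odd harmonics): f_n = n·v/(4L) = 5·334.3/(4·0.390) = 1071.4744 Hz.
f_beat = |1071.4744 − 1083.2| = 11.73 Hz.

11.73 Hz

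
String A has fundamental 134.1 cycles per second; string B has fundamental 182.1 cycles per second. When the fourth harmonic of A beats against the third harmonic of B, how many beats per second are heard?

Fourth harmonic of the first: 4·134.1 = 536.4 Hz.
Third harmonic of the second: 3·182.1 = 546.3 Hz.
f_beat = |536.4 − 546.3| = 9.9 Hz.

9.9 Hz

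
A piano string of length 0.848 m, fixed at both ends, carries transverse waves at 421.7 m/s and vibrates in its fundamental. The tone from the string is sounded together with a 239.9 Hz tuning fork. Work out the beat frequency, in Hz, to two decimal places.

For a string fixed at both ends, f_n = n·v/(2L) = 1·421.7/(2·0.848) = 248.6439 Hz.
f_beat = |248.6439 − 239.9| = 8.74 Hz.

8.74 Hz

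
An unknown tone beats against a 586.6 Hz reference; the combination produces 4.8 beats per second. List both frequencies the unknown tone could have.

581.8 Hz or 591.4 Hz

|f − 586.6| = 4.8, so f = 586.6 ± 4.8.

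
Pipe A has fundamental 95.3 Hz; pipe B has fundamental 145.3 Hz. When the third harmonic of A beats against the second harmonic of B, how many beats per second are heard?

4.7 Hz

Third harmonic of the first: 3·95.3 = 285.9 Hz.
Second harmonic of the second: 2·145.3 = 290.6 Hz.
f_beat = |285.9 − 290.6| = 4.7 Hz.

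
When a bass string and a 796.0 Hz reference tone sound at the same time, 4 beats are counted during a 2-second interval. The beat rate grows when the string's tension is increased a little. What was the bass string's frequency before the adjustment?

798 Hz

Beat frequency = 4/2 = 2 Hz.
|f − 796.0| = 2, so the bass string was at either 794 Hz or 798 Hz.
Higher tension means higher frequency; the adjustment raises the bass string's frequency.
The beat rate rose, so the adjustment moved the bass string further from 796.0 Hz — it was already above the reference.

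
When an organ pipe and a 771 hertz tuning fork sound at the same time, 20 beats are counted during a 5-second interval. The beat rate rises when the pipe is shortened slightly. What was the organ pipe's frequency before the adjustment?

775 Hz

Beat frequency = 20/5 = 4 Hz.
|f − 771| = 4, so the organ pipe was at either 767 Hz or 775 Hz.
A shorter pipe has a higher fundamental; the adjustment raises the organ pipe's frequency.
The beat rate rose, so the adjustment moved the organ pipe further from 771 Hz — it was already above the reference.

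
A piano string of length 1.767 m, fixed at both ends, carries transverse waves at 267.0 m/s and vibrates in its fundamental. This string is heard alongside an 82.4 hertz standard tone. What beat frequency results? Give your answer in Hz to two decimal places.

6.85 Hz

For a string fixed at both ends, f_n = n·v/(2L) = 1·267.0/(2·1.767) = 75.5518 Hz.
f_beat = |75.5518 − 82.4| = 6.85 Hz.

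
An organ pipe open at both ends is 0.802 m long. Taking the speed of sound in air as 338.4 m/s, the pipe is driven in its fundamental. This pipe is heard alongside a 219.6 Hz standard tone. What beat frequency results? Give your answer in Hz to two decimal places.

8.63 Hz

Open pipe: f_n = n·v/(2L) = 1·338.4/(2·0.802) = 210.9726 Hz.
f_beat = |210.9726 − 219.6| = 8.63 Hz.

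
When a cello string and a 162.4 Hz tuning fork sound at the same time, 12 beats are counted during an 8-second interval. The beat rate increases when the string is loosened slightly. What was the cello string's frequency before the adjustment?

160.9 Hz

Beat frequency = 12/8 = 1.5 Hz.
|f − 162.4| = 1.5, so the cello string was at either 160.9 Hz or 163.9 Hz.
Reducing tension lowers a string's frequency; the adjustment lowers the cello string's frequency.
The beat rate rose, so the adjustment moved the cello string further from 162.4 Hz — it was already below the reference.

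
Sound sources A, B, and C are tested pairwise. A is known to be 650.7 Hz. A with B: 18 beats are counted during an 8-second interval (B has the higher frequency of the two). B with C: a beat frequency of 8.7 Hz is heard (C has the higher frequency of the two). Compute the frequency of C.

661.65 Hz

A–B: Beat frequency = 18/8 = 2.25 Hz.
B is above A, so f_B = 650.7 + 2.25 = 652.95 Hz.
C is above B, so f_C = 652.95 + 8.7 = 661.65 Hz.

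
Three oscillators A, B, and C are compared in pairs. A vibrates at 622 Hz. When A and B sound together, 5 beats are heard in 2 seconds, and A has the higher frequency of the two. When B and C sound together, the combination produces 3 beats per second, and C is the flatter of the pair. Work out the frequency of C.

A–B: Beat frequency = 5/2 = 2.5 Hz.
B is below A, so f_B = 622 − 2.5 = 619.5 Hz.
C is below B, so f_C = 619.5 − 3 = 616.5 Hz.

616.5 Hz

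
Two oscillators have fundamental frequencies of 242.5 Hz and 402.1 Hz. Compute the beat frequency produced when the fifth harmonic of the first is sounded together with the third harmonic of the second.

Fifth harmonic of the first: 5·242.5 = 1212.5 Hz.
Third harmonic of the second: 3·402.1 = 1206.3 Hz.
f_beat = |1212.5 − 1206.3| = 6.2 Hz.

6.2 Hz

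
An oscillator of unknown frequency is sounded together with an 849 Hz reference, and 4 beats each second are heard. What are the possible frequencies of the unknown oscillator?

845 Hz or 853 Hz

|f − 849| = 4, so f = 849 ± 4.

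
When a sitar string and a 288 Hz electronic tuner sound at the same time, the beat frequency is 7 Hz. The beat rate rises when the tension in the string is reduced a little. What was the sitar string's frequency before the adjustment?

281 Hz

|f − 288| = 7, so the sitar string was at either 281 Hz or 295 Hz.
Lower tension means lower frequency; the adjustment lowers the sitar string's frequency.
The beat rate rose, so the adjustment moved the sitar string further from 288 Hz — it was already below the reference.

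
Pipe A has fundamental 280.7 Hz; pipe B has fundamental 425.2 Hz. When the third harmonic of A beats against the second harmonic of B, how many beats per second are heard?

Third harmonic of the first: 3·280.7 = 842.1 Hz.
Second harmonic of the second: 2·425.2 = 850.4 Hz.
f_beat = |842.1 − 850.4| = 8.3 Hz.

8.3 Hz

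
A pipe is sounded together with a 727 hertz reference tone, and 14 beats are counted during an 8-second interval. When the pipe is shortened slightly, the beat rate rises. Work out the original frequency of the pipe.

728.75 Hz

Beat frequency = 14/8 = 1.75 Hz.
|f − 727| = 1.75, so the pipe was at either 725.25 Hz or 728.75 Hz.
A shorter pipe has a higher fundamental; the adjustment raises the pipe's frequency.
The beat rate rose, so the adjustment moved the pipe further from 727 Hz — it was already above the reference.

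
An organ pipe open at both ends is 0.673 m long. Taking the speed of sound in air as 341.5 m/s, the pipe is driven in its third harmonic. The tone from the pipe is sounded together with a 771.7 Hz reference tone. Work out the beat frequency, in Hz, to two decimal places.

10.56 Hz

Open pipe: f_n = n·v/(2L) = 3·341.5/(2·0.673) = 761.1441 Hz.
f_beat = |761.1441 − 771.7| = 10.56 Hz.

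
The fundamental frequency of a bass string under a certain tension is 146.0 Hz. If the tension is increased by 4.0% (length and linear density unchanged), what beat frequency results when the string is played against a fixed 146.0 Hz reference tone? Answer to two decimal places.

2.89 Hz

For a string, f ∝ √T, so the new frequency is 146.0·√1.040 = 148.8914 Hz.
f_beat = |148.8914 − 146.0| = 2.89 Hz.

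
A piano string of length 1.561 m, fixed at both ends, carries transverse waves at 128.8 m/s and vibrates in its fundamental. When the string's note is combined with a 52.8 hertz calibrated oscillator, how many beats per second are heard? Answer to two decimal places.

11.54 Hz

For a string fixed at both ends, f_n = n·v/(2L) = 1·128.8/(2·1.561) = 41.2556 Hz.
f_beat = |41.2556 − 52.8| = 11.54 Hz.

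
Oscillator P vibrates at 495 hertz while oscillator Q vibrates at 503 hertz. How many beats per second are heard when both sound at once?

Beats arise from superposition of two nearby frequencies; the beat rate is |f₁ − f₂|.
|495 − 503| = 8 Hz.

8 Hz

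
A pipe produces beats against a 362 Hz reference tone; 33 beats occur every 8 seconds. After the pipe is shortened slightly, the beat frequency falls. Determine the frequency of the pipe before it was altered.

357.875 Hz

Beat frequency = 33/8 = 4.125 Hz.
|f − 362| = 4.125, so the pipe was at either 357.875 Hz or 366.125 Hz.
A shorter pipe has a higher fundamental; the adjustment raises the pipe's frequency.
The beat rate fell, so the adjustment moved the pipe toward 362 Hz — it must have started below the reference.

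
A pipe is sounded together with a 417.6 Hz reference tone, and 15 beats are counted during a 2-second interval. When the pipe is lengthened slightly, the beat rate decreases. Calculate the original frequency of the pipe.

425.1 Hz

Beat frequency = 15/2 = 7.5 Hz.
|f − 417.6| = 7.5, so the pipe was at either 410.1 Hz or 425.1 Hz.
A longer pipe has a lower fundamental; the adjustment lowers the pipe's frequency.
The beat rate fell, so the adjustment moved the pipe toward 417.6 Hz — it must have started above the reference.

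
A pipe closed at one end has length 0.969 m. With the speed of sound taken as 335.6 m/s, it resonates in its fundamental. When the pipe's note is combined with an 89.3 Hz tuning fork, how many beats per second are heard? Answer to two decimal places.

2.72 Hz

Closed pipe (odd harmonics): f_n = n·v/(4L) = 1·335.6/(4·0.969) = 86.5841 Hz.
f_beat = |86.5841 − 89.3| = 2.72 Hz.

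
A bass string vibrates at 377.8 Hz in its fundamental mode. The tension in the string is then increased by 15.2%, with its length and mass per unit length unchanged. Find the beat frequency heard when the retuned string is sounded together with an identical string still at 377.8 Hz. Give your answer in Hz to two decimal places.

For a string, f ∝ √T, so the new frequency is 377.8·√1.152 = 405.4975 Hz.
f_beat = |405.4975 − 377.8| = 27.70 Hz.

27.70 Hz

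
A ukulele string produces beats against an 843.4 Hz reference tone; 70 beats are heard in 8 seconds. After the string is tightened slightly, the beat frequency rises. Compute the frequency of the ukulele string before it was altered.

852.15 Hz

Beat frequency = 70/8 = 8.75 Hz.
|f − 843.4| = 8.75, so the ukulele string was at either 834.65 Hz or 852.15 Hz.
Increasing tension raises a string's frequency; the adjustment raises the ukulele string's frequency.
The beat rate rose, so the adjustment moved the ukulele string further from 843.4 Hz — it was already above the reference.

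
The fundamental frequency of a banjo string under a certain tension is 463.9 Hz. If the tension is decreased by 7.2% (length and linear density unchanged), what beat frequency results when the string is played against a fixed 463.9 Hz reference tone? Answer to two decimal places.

For a string, f ∝ √T, so the new frequency is 463.9·√0.928 = 446.8877 Hz.
f_beat = |446.8877 − 463.9| = 17.01 Hz.

17.01 Hz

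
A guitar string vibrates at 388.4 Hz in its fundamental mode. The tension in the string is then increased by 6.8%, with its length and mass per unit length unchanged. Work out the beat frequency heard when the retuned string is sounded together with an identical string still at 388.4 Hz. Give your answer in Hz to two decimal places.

12.99 Hz

For a string, f ∝ √T, so the new frequency is 388.4·√1.068 = 401.3884 Hz.
f_beat = |401.3884 − 388.4| = 12.99 Hz.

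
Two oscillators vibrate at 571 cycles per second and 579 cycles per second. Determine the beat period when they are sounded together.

f_beat = |571 − 579| = 8 Hz.
Beat period T = 1 / f_beat = 1 / 8 s.

0.125 s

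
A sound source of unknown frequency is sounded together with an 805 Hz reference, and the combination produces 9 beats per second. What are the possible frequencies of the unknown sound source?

796 Hz or 814 Hz

|f − 805| = 9, so f = 805 ± 9.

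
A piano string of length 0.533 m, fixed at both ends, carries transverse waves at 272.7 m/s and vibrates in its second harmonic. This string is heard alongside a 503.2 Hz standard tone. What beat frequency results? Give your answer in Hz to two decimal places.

8.43 Hz

For a string fixed at both ends, f_n = n·v/(2L) = 2·272.7/(2·0.533) = 511.6323 Hz.
f_beat = |511.6323 − 503.2| = 8.43 Hz.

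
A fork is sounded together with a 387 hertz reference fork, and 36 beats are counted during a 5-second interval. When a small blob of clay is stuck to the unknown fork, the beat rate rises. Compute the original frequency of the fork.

Beat frequency = 36/5 = 7.2 Hz.
|f − 387| = 7.2, so the fork was at either 379.8 Hz or 394.2 Hz.
Adding mass to a fork lowers its frequency; the adjustment lowers the fork's frequency.
The beat rate rose, so the adjustment moved the fork further from 387 Hz — it was already below the reference.

379.8 Hz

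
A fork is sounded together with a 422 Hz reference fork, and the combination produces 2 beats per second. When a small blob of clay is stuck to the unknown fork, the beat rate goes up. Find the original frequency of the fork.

420 Hz

|f − 422| = 2, so the fork was at either 420 Hz or 424 Hz.
Adding mass to a fork lowers its frequency; the adjustment lowers the fork's frequency.
The beat rate rose, so the adjustment moved the fork further from 422 Hz — it was already below the reference.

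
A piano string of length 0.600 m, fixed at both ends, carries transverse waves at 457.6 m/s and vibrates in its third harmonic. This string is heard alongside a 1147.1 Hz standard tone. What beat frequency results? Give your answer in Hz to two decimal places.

For a string fixed at both ends, f_n = n·v/(2L) = 3·457.6/(2·0.600) = 1144.0000 Hz.
f_beat = |1144.0000 − 1147.1| = 3.10 Hz.

3.10 Hz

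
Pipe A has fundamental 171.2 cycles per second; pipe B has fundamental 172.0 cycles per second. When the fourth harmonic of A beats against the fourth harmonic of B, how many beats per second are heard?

3.2 Hz

Fourth harmonic of the first: 4·171.2 = 684.8 Hz.
Fourth harmonic of the second: 4·172.0 = 688.0 Hz.
f_beat = |684.8 − 688.0| = 3.2 Hz.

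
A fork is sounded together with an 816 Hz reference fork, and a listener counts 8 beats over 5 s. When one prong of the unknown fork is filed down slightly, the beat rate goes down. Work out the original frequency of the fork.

Beat frequency = 8/5 = 1.6 Hz.
|f − 816| = 1.6, so the fork was at either 814.4 Hz or 817.6 Hz.
Filing a prong removes mass and raises the fork's frequency; the adjustment raises the fork's frequency.
The beat rate fell, so the adjustment moved the fork toward 816 Hz — it must have started below the reference.

814.4 Hz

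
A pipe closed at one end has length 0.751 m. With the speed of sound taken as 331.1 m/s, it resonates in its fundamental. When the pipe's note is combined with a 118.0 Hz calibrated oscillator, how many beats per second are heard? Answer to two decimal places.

7.78 Hz

Closed pipe (odd harmonics): f_n = n·v/(4L) = 1·331.1/(4·0.751) = 110.2197 Hz.
f_beat = |110.2197 − 118.0| = 7.78 Hz.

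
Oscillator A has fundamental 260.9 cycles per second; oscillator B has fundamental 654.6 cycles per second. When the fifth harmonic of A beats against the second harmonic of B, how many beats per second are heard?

Fifth harmonic of the first: 5·260.9 = 1304.5 Hz.
Second harmonic of the second: 2·654.6 = 1309.2 Hz.
f_beat = |1304.5 − 1309.2| = 4.7 Hz.

4.7 Hz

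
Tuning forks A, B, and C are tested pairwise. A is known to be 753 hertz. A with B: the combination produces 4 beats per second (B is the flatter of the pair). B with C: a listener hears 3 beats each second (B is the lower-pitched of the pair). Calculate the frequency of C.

B is below A, so f_B = 753 − 4 = 749 Hz.
C is above B, so f_C = 749 + 3 = 752 Hz.

752 Hz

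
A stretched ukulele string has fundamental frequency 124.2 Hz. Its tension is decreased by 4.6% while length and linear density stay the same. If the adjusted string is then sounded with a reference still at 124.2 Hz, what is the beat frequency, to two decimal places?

For a string, f ∝ √T, so the new frequency is 124.2·√0.954 = 121.3098 Hz.
f_beat = |121.3098 − 124.2| = 2.89 Hz.

2.89 Hz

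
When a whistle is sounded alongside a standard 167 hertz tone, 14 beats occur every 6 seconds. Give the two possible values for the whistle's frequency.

164.6667 Hz or 169.3333 Hz

Beat frequency = 14/6 = 2.3333 Hz.
|f − 167| = 2.3333, so f = 167 ± 2.3333.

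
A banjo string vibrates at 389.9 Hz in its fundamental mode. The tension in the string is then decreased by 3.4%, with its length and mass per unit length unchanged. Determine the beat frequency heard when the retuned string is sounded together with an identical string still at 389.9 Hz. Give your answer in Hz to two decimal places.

For a string, f ∝ √T, so the new frequency is 389.9·√0.966 = 383.2144 Hz.
f_beat = |383.2144 − 389.9| = 6.69 Hz.

6.69 Hz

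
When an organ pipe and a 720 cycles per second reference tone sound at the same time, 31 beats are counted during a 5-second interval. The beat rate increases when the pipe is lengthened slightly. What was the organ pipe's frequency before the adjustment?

713.8 Hz

Beat frequency = 31/5 = 6.2 Hz.
|f − 720| = 6.2, so the organ pipe was at either 713.8 Hz or 726.2 Hz.
A longer pipe has a lower fundamental; the adjustment lowers the organ pipe's frequency.
The beat rate rose, so the adjustment moved the organ pipe further from 720 Hz — it was already below the reference.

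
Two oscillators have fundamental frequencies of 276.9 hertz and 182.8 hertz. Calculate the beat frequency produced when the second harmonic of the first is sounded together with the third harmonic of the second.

5.4 Hz

Second harmonic of the first: 2·276.9 = 553.8 Hz.
Third harmonic of the second: 3·182.8 = 548.4 Hz.
f_beat = |553.8 − 548.4| = 5.4 Hz.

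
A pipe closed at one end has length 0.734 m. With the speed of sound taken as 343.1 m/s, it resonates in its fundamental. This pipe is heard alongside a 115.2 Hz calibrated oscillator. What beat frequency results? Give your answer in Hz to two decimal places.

1.66 Hz

Closed pipe (odd harmonics): f_n = n·v/(4L) = 1·343.1/(4·0.734) = 116.8597 Hz.
f_beat = |116.8597 − 115.2| = 1.66 Hz.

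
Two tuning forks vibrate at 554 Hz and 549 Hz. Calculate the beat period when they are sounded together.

0.200 s

f_beat = |554 − 549| = 5 Hz.
Beat period T = 1 / f_beat = 1 / 5 s.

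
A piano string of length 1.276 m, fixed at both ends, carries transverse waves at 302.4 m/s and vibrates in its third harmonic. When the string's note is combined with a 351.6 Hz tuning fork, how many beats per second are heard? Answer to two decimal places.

3.89 Hz

For a string fixed at both ends, f_n = n·v/(2L) = 3·302.4/(2·1.276) = 355.4859 Hz.
f_beat = |355.4859 − 351.6| = 3.89 Hz.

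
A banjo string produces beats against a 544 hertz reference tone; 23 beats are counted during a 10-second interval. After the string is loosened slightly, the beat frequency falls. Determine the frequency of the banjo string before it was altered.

Beat frequency = 23/10 = 2.3 Hz.
|f − 544| = 2.3, so the banjo string was at either 541.7 Hz or 546.3 Hz.
Reducing tension lowers a string's frequency; the adjustment lowers the banjo string's frequency.
The beat rate fell, so the adjustment moved the banjo string toward 544 Hz — it must have started above the reference.

546.3 Hz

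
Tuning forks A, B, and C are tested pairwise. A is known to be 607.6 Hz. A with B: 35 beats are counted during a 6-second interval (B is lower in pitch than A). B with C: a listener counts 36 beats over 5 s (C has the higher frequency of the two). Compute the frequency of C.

A–B: Beat frequency = 35/6 = 5.8333 Hz.
B is below A, so f_B = 607.6 − 5.8333 = 601.7667 Hz.
B–C: Beat frequency = 36/5 = 7.2 Hz.
C is above B, so f_C = 601.7667 + 7.2 = 608.9667 Hz.

608.9667 Hz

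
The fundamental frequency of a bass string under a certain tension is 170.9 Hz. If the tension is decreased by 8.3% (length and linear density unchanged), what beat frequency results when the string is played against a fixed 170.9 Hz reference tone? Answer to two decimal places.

For a string, f ∝ √T, so the new frequency is 170.9·√0.917 = 163.6540 Hz.
f_beat = |163.6540 − 170.9| = 7.25 Hz.

7.25 Hz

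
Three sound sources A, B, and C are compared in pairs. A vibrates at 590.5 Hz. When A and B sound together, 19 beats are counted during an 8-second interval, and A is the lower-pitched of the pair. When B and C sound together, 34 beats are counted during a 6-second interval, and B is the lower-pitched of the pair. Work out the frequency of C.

A–B: Beat frequency = 19/8 = 2.375 Hz.
B is above A, so f_B = 590.5 + 2.375 = 592.875 Hz.
B–C: Beat frequency = 34/6 = 5.6667 Hz.
C is above B, so f_C = 592.875 + 5.6667 = 598.5417 Hz.

598.5417 Hz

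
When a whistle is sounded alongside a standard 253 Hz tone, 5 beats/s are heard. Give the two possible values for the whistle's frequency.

|f − 253| = 5, so f = 253 ± 5.

248 Hz or 258 Hz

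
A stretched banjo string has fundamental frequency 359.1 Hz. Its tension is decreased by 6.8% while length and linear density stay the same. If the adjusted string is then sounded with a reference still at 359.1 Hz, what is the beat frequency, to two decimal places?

For a string, f ∝ √T, so the new frequency is 359.1·√0.932 = 346.6757 Hz.
f_beat = |346.6757 − 359.1| = 12.42 Hz.

12.42 Hz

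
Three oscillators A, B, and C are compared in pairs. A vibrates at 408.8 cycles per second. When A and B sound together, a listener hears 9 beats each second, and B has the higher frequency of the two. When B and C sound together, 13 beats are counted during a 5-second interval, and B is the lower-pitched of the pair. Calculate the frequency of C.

420.4 Hz

B is above A, so f_B = 408.8 + 9 = 417.8 Hz.
B–C: Beat frequency = 13/5 = 2.6 Hz.
C is above B, so f_C = 417.8 + 2.6 = 420.4 Hz.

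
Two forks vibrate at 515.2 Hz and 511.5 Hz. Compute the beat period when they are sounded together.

0.270 s

f_beat = |515.2 − 511.5| = 3.7 Hz.
Beat period T = 1 / f_beat = 1 / 3.7 s.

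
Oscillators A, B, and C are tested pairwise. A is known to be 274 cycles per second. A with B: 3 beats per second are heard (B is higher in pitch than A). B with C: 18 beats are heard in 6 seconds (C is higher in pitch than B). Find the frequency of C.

280 Hz

B is above A, so f_B = 274 + 3 = 277 Hz.
B–C: Beat frequency = 18/6 = 3 Hz.
C is above B, so f_C = 277 + 3 = 280 Hz.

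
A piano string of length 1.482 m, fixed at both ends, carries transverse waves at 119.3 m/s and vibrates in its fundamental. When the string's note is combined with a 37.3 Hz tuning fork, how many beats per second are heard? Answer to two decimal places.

For a string fixed at both ends, f_n = n·v/(2L) = 1·119.3/(2·1.482) = 40.2497 Hz.
f_beat = |40.2497 − 37.3| = 2.95 Hz.

2.95 Hz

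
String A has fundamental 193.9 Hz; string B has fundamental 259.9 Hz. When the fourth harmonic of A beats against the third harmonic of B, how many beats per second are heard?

Fourth harmonic of the first: 4·193.9 = 775.6 Hz.
Third harmonic of the second: 3·259.9 = 779.7 Hz.
f_beat = |775.6 − 779.7| = 4.1 Hz.

4.1 Hz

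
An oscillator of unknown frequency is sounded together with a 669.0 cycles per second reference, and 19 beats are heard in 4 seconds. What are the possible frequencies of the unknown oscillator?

Beat frequency = 19/4 = 4.75 Hz.
|f − 669.0| = 4.75, so f = 669.0 ± 4.75.

664.25 Hz or 673.75 Hz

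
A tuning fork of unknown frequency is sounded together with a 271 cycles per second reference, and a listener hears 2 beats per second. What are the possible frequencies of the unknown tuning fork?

|f − 271| = 2, so f = 271 ± 2.

269 Hz or 273 Hz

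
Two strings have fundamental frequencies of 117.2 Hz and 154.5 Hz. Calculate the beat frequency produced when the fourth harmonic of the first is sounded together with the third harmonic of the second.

Fourth harmonic of the first: 4·117.2 = 468.8 Hz.
Third harmonic of the second: 3·154.5 = 463.5 Hz.
f_beat = |468.8 − 463.5| = 5.3 Hz.

5.3 Hz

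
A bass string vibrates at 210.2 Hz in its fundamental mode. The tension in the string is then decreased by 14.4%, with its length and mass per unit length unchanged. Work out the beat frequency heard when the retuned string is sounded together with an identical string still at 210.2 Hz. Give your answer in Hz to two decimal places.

For a string, f ∝ √T, so the new frequency is 210.2·√0.856 = 194.4776 Hz.
f_beat = |194.4776 − 210.2| = 15.72 Hz.

15.72 Hz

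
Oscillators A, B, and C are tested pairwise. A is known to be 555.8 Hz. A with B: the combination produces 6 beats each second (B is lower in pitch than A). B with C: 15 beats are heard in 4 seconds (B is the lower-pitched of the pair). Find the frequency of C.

B is below A, so f_B = 555.8 − 6 = 549.8 Hz.
B–C: Beat frequency = 15/4 = 3.75 Hz.
C is above B, so f_C = 549.8 + 3.75 = 553.55 Hz.

553.55 Hz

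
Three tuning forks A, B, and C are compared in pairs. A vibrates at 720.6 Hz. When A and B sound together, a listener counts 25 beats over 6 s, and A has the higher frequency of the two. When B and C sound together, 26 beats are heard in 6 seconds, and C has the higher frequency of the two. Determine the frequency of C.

720.7667 Hz

A–B: Beat frequency = 25/6 = 4.1667 Hz.
B is below A, so f_B = 720.6 − 4.1667 = 716.4333 Hz.
B–C: Beat frequency = 26/6 = 4.3333 Hz.
C is above B, so f_C = 716.4333 + 4.3333 = 720.7667 Hz.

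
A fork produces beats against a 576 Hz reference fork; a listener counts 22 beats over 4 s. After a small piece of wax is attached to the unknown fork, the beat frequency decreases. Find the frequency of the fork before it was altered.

Beat frequency = 22/4 = 5.5 Hz.
|f − 576| = 5.5, so the fork was at either 570.5 Hz or 581.5 Hz.
Loading a fork with wax lowers its frequency; the adjustment lowers the fork's frequency.
The beat rate fell, so the adjustment moved the fork toward 576 Hz — it must have started above the reference.

581.5 Hz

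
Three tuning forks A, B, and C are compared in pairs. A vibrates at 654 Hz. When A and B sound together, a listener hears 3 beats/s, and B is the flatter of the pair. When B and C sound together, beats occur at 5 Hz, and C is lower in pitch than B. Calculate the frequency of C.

646 Hz

B is below A, so f_B = 654 − 3 = 651 Hz.
C is below B, so f_C = 651 − 5 = 646 Hz.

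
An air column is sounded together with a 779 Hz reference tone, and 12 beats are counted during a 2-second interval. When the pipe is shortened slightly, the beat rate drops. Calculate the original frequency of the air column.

Beat frequency = 12/2 = 6 Hz.
|f − 779| = 6, so the air column was at either 773 Hz or 785 Hz.
A shorter pipe has a higher fundamental; the adjustment raises the air column's frequency.
The beat rate fell, so the adjustment moved the air column toward 779 Hz — it must have started below the reference.

773 Hz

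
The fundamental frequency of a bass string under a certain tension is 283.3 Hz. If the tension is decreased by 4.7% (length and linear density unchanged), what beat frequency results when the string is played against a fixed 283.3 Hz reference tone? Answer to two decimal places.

For a string, f ∝ √T, so the new frequency is 283.3·√0.953 = 276.5623 Hz.
f_beat = |276.5623 − 283.3| = 6.74 Hz.

6.74 Hz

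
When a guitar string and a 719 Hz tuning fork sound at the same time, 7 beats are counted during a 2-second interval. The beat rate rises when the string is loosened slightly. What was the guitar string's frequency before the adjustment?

Beat frequency = 7/2 = 3.5 Hz.
|f − 719| = 3.5, so the guitar string was at either 715.5 Hz or 722.5 Hz.
Reducing tension lowers a string's frequency; the adjustment lowers the guitar string's frequency.
The beat rate rose, so the adjustment moved the guitar string further from 719 Hz — it was already below the reference.

715.5 Hz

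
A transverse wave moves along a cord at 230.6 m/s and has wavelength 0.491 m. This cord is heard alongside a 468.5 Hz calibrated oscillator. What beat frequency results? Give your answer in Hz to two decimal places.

Source frequency f = v/λ = 230.6/0.491 = 469.6538 Hz.
f_beat = |469.6538 − 468.5| = 1.15 Hz.

1.15 Hz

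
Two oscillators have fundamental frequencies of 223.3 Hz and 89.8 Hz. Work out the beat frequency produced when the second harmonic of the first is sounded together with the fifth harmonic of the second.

2.4 Hz

Second harmonic of the first: 2·223.3 = 446.6 Hz.
Fifth harmonic of the second: 5·89.8 = 449.0 Hz.
f_beat = |446.6 − 449.0| = 2.4 Hz.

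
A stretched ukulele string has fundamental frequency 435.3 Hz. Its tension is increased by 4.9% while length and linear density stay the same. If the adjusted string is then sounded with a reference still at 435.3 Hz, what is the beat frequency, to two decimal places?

For a string, f ∝ √T, so the new frequency is 435.3·√1.049 = 445.8373 Hz.
f_beat = |445.8373 − 435.3| = 10.54 Hz.

10.54 Hz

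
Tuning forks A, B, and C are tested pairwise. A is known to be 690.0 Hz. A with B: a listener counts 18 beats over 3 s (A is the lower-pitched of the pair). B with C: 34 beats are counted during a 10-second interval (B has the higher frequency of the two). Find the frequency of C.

692.6 Hz

A–B: Beat frequency = 18/3 = 6 Hz.
B is above A, so f_B = 690.0 + 6 = 696 Hz.
B–C: Beat frequency = 34/10 = 3.4 Hz.
C is below B, so f_C = 696 − 3.4 = 692.6 Hz.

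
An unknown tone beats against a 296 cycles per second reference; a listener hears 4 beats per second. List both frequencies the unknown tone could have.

292 Hz or 300 Hz

|f − 296| = 4, so f = 296 ± 4.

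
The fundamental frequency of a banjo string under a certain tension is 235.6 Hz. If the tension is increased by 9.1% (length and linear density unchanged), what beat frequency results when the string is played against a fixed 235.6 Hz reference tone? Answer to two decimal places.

For a string, f ∝ √T, so the new frequency is 235.6·√1.091 = 246.0864 Hz.
f_beat = |246.0864 − 235.6| = 10.49 Hz.

10.49 Hz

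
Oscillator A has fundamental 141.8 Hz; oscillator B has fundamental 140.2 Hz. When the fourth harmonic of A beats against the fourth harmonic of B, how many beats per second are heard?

Fourth harmonic of the first: 4·141.8 = 567.2 Hz.
Fourth harmonic of the second: 4·140.2 = 560.8 Hz.
f_beat = |567.2 − 560.8| = 6.4 Hz.

6.4 Hz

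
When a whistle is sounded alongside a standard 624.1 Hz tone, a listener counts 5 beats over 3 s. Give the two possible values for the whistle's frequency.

622.4333 Hz or 625.7667 Hz

Beat frequency = 5/3 = 1.6667 Hz.
|f − 624.1| = 1.6667, so f = 624.1 ± 1.6667.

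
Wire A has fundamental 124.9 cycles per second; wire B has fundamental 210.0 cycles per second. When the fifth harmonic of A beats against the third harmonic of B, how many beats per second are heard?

5.5 Hz

Fifth harmonic of the first: 5·124.9 = 624.5 Hz.
Third harmonic of the second: 3·210.0 = 630.0 Hz.
f_beat = |624.5 − 630.0| = 5.5 Hz.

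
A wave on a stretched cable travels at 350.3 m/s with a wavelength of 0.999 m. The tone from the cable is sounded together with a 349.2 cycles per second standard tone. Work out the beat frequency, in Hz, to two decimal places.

1.45 Hz

Source frequency f = v/λ = 350.3/0.999 = 350.6507 Hz.
f_beat = |350.6507 − 349.2| = 1.45 Hz.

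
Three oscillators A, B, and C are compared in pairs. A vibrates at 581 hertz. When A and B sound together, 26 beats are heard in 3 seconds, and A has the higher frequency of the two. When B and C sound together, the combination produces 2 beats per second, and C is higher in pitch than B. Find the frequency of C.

A–B: Beat frequency = 26/3 = 8.6667 Hz.
B is below A, so f_B = 581 − 8.6667 = 572.3333 Hz.
C is above B, so f_C = 572.3333 + 2 = 574.3333 Hz.

574.3333 Hz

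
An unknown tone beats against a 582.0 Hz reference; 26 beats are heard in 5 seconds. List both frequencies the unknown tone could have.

Beat frequency = 26/5 = 5.2 Hz.
|f − 582.0| = 5.2, so f = 582.0 ± 5.2.

576.8 Hz or 587.2 Hz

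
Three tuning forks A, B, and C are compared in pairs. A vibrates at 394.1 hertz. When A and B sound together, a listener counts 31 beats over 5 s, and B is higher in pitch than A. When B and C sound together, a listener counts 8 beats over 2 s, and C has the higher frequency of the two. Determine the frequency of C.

404.3 Hz

A–B: Beat frequency = 31/5 = 6.2 Hz.
B is above A, so f_B = 394.1 + 6.2 = 400.3 Hz.
B–C: Beat frequency = 8/2 = 4 Hz.
C is above B, so f_C = 400.3 + 4 = 404.3 Hz.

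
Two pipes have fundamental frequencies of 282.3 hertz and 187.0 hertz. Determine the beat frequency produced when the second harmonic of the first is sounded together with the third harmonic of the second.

Second harmonic of the first: 2·282.3 = 564.6 Hz.
Third harmonic of the second: 3·187.0 = 561.0 Hz.
f_beat = |564.6 − 561.0| = 3.6 Hz.

3.6 Hz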